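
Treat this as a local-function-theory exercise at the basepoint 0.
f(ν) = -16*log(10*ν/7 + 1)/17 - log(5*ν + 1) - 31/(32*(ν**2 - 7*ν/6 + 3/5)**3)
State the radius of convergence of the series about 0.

The radius of convergence is 1/5.

Denominator factor (ν**2 - 7*ν/6 + 3/5)^3: discriminant -187/180, complex-conjugate roots (7/12) + ((1/60)*sqrt(935))*i and (7/12) - ((1/60)*sqrt(935))*i; poles of order 3, moduli (1/5)*sqrt(15) and (1/5)*sqrt(15).
Branch term (-16/17)*log(1 - ν/(-7/10)): its argument vanishes at ν = -7/10, a logarithmic branch point, modulus 7/10.
Branch term (-1)*log(1 - ν/(-1/5)): its argument vanishes at ν = -1/5, a logarithmic branch point, modulus 1/5.
The radius of convergence is the smallest modulus among the singular points: 1/5.


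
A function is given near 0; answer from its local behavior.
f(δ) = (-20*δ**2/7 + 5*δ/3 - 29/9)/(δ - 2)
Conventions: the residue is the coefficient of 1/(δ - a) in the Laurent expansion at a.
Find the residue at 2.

The residue is -713/63.

At the order-1 pole 2 set g(δ) = (δ - (2))*f(δ) = -20*δ**2/7 + 5*δ/3 - 29/9.
Simple pole: residue = g(a) at a = 2, which is -713/63.


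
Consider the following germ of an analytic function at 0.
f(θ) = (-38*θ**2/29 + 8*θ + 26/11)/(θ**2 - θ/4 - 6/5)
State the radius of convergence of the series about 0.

Denominator factor (θ**2 - θ/4 - 6/5): discriminant 389/80, real irrational roots 1/8 + (1/40)*sqrt(1945) and 1/8 - (1/40)*sqrt(1945); poles of order 1, moduli 1/8 + (1/40)*sqrt(1945) and -1/8 + (1/40)*sqrt(1945).
The radius of convergence is the smallest modulus among the singular points: -1/8 + (1/40)*sqrt(1945).

The radius of convergence is -1/8 + (1/40)*sqrt(1945).


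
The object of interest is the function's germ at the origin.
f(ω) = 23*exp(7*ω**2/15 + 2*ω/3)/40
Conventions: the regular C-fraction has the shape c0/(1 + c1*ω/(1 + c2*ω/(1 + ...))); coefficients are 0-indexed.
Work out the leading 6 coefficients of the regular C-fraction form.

Taylor coefficients (expand at 0): a_0 = 23/40, a_1 = 23/60, a_2 = 713/1800, a_3 = 1679/8100, a_4 = 61709/486000, a_5 = 40549/729000.
c0 = a_0 = 23/40. Peel one level at a time: if S = 1 + c*ω/S' with S'(0) = 1, then c is the ω-coefficient of S and S' = c*ω/(S - 1).
S_1 = c0/f = 1 + (-2/3)*ω + (-11/45)*ω^2 + ...; c1 = -2/3.
S_2 = c1*ω/(S_1 - 1) = 1 + (-11/30)*ω + (1423/2700)*ω^2 + ...; c2 = -11/30.
S_3 = c2*ω/(S_2 - 1) = 1 + (1423/990)*ω + (117739/98010)*ω^2 + ...; c3 = 1423/990.
S_4 = c3*ω/(S_3 - 1) = 1 + (-117739/140877)*ω + (-5090227/54673083)*ω^2 + ...; c4 = -117739/140877.
S_5 = c4*ω/(S_4 - 1) = 1 + (-55992497/502627791)*ω + ...; c5 = -55992497/502627791.

The regular C-fraction coefficients are [23/40, -2/3, -11/30, 1423/990, -117739/140877, -55992497/502627791].


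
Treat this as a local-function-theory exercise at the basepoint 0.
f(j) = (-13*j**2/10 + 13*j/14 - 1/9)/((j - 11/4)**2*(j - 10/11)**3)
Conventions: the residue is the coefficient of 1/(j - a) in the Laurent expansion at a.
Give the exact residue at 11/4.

The residue is 4216214024/4519905705.

At the order-2 pole 11/4 set g(j) = (j - (11/4))^2*f(j) = (-13*j**2/10 + 13*j/14 - 1/9)/(j - 10/11)**3.
Order-2 pole: residue = g'(a); g'(11/4) = 4216214024/4519905705, so the residue is 4216214024/4519905705.


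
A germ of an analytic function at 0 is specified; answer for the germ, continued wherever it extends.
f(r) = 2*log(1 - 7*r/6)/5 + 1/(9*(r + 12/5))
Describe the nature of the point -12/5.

The point is a pole of order 1.

The denominator factor r + 12/5 vanishes at -12/5 and appears to the power 1; the numerator there equals 1/9, nonzero, and no other factor vanishes.
The branch terms are analytic at this point.
Hence a pole whose order is the multiplicity, 1.


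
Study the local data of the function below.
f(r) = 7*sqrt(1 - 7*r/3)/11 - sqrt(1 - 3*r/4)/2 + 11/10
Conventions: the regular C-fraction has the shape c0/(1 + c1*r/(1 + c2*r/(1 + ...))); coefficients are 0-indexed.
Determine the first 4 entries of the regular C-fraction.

Taylor coefficients (expand at 0): a_0 = 68/55, a_1 = -293/528, a_2 = -10085/25344, a_3 = -299309/608256.
c0 = a_0 = 68/55. Peel one level at a time: if S = 1 + c*r/S' with S'(0) = 1, then c is the r-coefficient of S and S' = c*r/(S - 1).
S_1 = c0/f = 1 + (1465/3264)*r + (1858375/3551232)*r^2 + ...; c1 = 1465/3264.
S_2 = c1*r/(S_1 - 1) = 1 + (-371675/318784)*r + (-73687849/197796096)*r^2 + ...; c2 = -371675/318784.
S_3 = c2*r/(S_2 - 1) = 1 + (-1252693433/3920427900)*r + ...; c3 = -1252693433/3920427900.

The regular C-fraction coefficients are [68/55, 1465/3264, -371675/318784, -1252693433/3920427900].


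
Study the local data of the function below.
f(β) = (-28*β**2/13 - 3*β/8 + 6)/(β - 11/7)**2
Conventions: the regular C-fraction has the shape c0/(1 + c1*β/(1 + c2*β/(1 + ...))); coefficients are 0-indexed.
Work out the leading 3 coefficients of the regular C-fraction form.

The regular C-fraction coefficients are [294/121, -213/176, 831503/1462032].

Taylor coefficients (expand at 0): a_0 = 294/121, a_1 = 31311/10648, a_2 = 1436141/761332.
c0 = a_0 = 294/121. Peel one level at a time: if S = 1 + c*β/S' with S'(0) = 1, then c is the β-coefficient of S and S' = c*β/(S - 1).
S_1 = c0/f = 1 + (-213/176)*β + (831503/1208064)*β^2 + ...; c1 = -213/176.
S_2 = c1*β/(S_1 - 1) = 1 + (831503/1462032)*β + ...; c2 = 831503/1462032.


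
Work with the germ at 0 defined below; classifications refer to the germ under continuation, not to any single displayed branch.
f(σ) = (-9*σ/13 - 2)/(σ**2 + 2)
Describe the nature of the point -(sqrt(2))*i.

The point is a pole of order 1.

The denominator factor σ**2 + 2 vanishes at -(sqrt(2))*i and appears to the power 1; the numerator there equals (-2) + ((9/13)*sqrt(2))*i, nonzero, and no other factor vanishes.
Hence a pole whose order is the multiplicity, 1.


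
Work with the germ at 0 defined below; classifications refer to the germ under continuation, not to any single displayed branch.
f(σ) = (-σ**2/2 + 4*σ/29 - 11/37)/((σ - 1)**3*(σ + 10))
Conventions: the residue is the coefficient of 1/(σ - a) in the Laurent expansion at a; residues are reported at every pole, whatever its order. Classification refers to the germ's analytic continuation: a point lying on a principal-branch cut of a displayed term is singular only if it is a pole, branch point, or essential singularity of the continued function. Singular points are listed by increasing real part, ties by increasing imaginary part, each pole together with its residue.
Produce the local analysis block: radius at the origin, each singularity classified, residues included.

Radius of convergence at 0: 1.
At -10: a pole of order 1; residue 55449/1428163.
At 1: a pole of order 3; residue -55449/1428163.

Denominator factor (σ + 10): pole of order 1 at -10, modulus 10.
Denominator factor (σ - 1)^3: pole of order 3 at 1, modulus 1.
The radius of convergence is the smallest modulus among the singular points: 1.
At the order-1 pole -10 set g(σ) = (σ - (-10))*f(σ) = (-σ**2/2 + 4*σ/29 - 11/37)/(σ - 1)**3.
Simple pole: residue = g(a) at a = -10, which is 55449/1428163.
At the order-3 pole 1 set g(σ) = (σ - (1))^3*f(σ) = (-σ**2/2 + 4*σ/29 - 11/37)/(σ + 10).
Order-3 pole: residue = g''(a)/2; g''(1) = -110898/1428163, so the residue is -55449/1428163.
List the singular points by increasing real part (a conjugate pair: the negative imaginary part first).


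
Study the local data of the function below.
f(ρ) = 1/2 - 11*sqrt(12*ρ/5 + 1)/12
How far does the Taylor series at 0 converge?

Branch term (-11/12)*sqrt(1 - ρ/(-5/12)): its argument vanishes at ρ = -5/12, a square-root branch point, modulus 5/12.
The radius of convergence is the smallest modulus among the singular points: 5/12.

The radius of convergence is 5/12.


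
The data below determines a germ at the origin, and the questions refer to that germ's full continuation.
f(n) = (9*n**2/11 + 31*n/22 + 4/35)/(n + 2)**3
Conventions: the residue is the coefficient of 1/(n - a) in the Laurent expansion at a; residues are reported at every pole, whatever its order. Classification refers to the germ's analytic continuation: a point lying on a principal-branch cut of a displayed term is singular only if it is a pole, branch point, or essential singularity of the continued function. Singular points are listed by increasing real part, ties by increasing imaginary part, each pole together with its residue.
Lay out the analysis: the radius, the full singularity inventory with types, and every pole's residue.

Denominator factor (n + 2)^3: pole of order 3 at -2, modulus 2.
The radius of convergence is the smallest modulus among the singular points: 2.
At the order-3 pole -2 set g(n) = (n - (-2))^3*f(n) = 9*n**2/11 + 31*n/22 + 4/35.
Order-3 pole: residue = g''(a)/2; g''(-2) = 18/11, so the residue is 9/11.

Radius of convergence at 0: 2.
At -2: a pole of order 3; residue 9/11.


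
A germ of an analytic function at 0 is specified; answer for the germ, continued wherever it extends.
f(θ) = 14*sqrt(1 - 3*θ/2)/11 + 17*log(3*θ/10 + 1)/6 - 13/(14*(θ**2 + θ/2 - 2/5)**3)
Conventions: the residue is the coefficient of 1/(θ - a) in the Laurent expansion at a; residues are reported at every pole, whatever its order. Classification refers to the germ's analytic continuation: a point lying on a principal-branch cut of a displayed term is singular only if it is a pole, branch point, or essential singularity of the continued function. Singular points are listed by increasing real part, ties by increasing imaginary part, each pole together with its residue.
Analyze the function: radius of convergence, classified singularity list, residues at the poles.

Radius of convergence at 0: -1/4 + (1/20)*sqrt(185).
At -10/3: a logarithmic branch point.
At -1/4 - (1/20)*sqrt(185): a pole of order 3; residue (31200/354571)*sqrt(185).
At -1/4 + (1/20)*sqrt(185): a pole of order 3; residue -(31200/354571)*sqrt(185).
At 2/3: an algebraic (square-root) branch point.

Denominator factor (θ**2 + θ/2 - 2/5)^3: discriminant 37/20, real irrational roots -1/4 + (1/20)*sqrt(185) and -1/4 - (1/20)*sqrt(185); poles of order 3, moduli -1/4 + (1/20)*sqrt(185) and 1/4 + (1/20)*sqrt(185).
Branch term (14/11)*sqrt(1 - θ/(2/3)): its argument vanishes at θ = 2/3, a square-root branch point, modulus 2/3.
Branch term (17/6)*log(1 - θ/(-10/3)): its argument vanishes at θ = -10/3, a logarithmic branch point, modulus 10/3.
The radius of convergence is the smallest modulus among the singular points: -1/4 + (1/20)*sqrt(185).
The branch terms are analytic at -1/4 - (1/20)*sqrt(185) and contribute nothing to the residue; only the rational part matters.
The factor θ**2 + θ/2 - 2/5 splits as (θ - a)(θ - a') with a = -1/4 - (1/20)*sqrt(185), a' = -1/4 + (1/20)*sqrt(185). At the order-3 pole a set g(θ) = (θ - a)^3*(rational part) = [-13/14] / (θ - a')^3.
Order-3 pole: residue = g''(a)/2; g''(-1/4 - (1/20)*sqrt(185)) = (62400/354571)*sqrt(185), so the residue is (31200/354571)*sqrt(185).
The branch terms are analytic at -1/4 + (1/20)*sqrt(185) and contribute nothing to the residue; only the rational part matters.
The factor θ**2 + θ/2 - 2/5 splits as (θ - a)(θ - a') with a = -1/4 + (1/20)*sqrt(185), a' = -1/4 - (1/20)*sqrt(185). At the order-3 pole a set g(θ) = (θ - a)^3*(rational part) = [-13/14] / (θ - a')^3.
Order-3 pole: residue = g''(a)/2; g''(-1/4 + (1/20)*sqrt(185)) = -(62400/354571)*sqrt(185), so the residue is -(31200/354571)*sqrt(185).
List the singular points by increasing real part (a conjugate pair: the negative imaginary part first).


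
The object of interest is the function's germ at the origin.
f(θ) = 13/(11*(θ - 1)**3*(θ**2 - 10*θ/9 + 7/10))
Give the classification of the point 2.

Denominator factors: θ - 1 = 1 at θ = 2; θ**2 - 10*θ/9 + 7/10 = 223/90 at θ = 2 — none vanishes.
So the germ continues analytically to 2.

The point is a regular point.


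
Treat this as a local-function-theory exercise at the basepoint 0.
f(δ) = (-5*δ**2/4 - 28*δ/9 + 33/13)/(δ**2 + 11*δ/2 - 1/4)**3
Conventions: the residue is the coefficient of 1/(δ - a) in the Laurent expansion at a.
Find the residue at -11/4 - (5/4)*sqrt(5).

The residue is -(36662/15234375)*sqrt(5).


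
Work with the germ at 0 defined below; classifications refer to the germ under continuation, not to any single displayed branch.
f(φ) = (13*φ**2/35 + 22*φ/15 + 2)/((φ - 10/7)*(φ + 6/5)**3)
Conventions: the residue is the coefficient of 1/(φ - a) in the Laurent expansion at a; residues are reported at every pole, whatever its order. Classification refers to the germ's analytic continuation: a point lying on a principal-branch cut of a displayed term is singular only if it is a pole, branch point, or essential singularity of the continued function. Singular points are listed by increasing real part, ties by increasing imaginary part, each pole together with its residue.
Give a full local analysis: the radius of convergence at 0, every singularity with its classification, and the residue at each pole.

Radius of convergence at 0: 6/5.
At -6/5: a pole of order 3; residue -312125/1168032.
At 10/7: a pole of order 1; residue 312125/1168032.

Denominator factor (φ + 6/5)^3: pole of order 3 at -6/5, modulus 6/5.
Denominator factor (φ - 10/7): pole of order 1 at 10/7, modulus 10/7.
The radius of convergence is the smallest modulus among the singular points: 6/5.
At the order-3 pole -6/5 set g(φ) = (φ - (-6/5))^3*f(φ) = (13*φ**2/35 + 22*φ/15 + 2)/(φ - 10/7).
Order-3 pole: residue = g''(a)/2; g''(-6/5) = -312125/584016, so the residue is -312125/1168032.
At the order-1 pole 10/7 set g(φ) = (φ - (10/7))*f(φ) = (13*φ**2/35 + 22*φ/15 + 2)/(φ + 6/5)**3.
Simple pole: residue = g(a) at a = 10/7, which is 312125/1168032.
List the singular points by increasing real part (a conjugate pair: the negative imaginary part first).


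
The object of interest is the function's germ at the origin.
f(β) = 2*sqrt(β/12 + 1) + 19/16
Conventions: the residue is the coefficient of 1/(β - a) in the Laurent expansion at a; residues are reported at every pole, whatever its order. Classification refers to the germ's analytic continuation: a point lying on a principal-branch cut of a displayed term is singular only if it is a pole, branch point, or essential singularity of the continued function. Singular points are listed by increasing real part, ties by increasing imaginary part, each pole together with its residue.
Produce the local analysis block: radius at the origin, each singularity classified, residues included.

Branch term (2)*sqrt(1 - β/(-12)): its argument vanishes at β = -12, a square-root branch point, modulus 12.
The radius of convergence is the smallest modulus among the singular points: 12.

Radius of convergence at 0: 12.
At -12: an algebraic (square-root) branch point.


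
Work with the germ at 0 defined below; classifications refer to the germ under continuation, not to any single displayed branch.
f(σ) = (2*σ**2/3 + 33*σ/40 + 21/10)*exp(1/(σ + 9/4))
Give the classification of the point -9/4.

The point is an essential singularity.

The exponent 1/(σ - (-9/4)) has a pole at -9/4, so exp(1/(σ - (-9/4))) takes every nonzero value near it: an essential singularity (not a pole of any order).


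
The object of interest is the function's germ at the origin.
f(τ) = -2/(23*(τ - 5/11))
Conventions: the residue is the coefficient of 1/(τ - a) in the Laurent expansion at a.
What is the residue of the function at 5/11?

The residue is -2/23.

At the order-1 pole 5/11 set g(τ) = (τ - (5/11))*f(τ) = -2/23.
Simple pole: residue = g(a) at a = 5/11, which is -2/23.


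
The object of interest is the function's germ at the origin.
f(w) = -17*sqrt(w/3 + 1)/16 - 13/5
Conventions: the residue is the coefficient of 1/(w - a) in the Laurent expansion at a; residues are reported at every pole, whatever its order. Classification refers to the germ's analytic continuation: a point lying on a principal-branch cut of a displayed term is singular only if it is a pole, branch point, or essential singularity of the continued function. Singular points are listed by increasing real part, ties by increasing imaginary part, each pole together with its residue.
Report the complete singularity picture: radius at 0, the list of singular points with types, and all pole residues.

Radius of convergence at 0: 3.
At -3: an algebraic (square-root) branch point.

Branch term (-17/16)*sqrt(1 - w/(-3)): its argument vanishes at w = -3, a square-root branch point, modulus 3.
The radius of convergence is the smallest modulus among the singular points: 3.


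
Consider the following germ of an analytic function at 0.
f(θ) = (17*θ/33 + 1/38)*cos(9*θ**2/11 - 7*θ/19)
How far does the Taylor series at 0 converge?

The radius of convergence is infinite.

The factor cos(9*θ**2/11 - 7*θ/19) is entire and contributes no finite singular point.
The polynomial part has no poles.
No finite singular points: the Taylor series at 0 converges everywhere.


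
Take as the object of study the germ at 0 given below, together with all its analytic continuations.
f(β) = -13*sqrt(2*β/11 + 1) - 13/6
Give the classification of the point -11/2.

The point is an algebraic (square-root) branch point.

The term (-13)*sqrt(1 - β/(-11/2)) has argument 1 - -11/2/(-11/2) = 0 at -11/2: a square-root (algebraic, two-sheeted) branch point; the remaining terms are analytic or single-valued there.


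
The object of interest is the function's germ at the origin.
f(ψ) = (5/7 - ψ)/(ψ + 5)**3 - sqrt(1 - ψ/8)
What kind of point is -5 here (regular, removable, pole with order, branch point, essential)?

The point is a pole of order 3.

The denominator factor ψ + 5 vanishes at -5 and appears to the power 3; the numerator there equals 40/7, nonzero, and no other factor vanishes.
The branch terms are analytic at this point.
Hence a pole whose order is the multiplicity, 3.


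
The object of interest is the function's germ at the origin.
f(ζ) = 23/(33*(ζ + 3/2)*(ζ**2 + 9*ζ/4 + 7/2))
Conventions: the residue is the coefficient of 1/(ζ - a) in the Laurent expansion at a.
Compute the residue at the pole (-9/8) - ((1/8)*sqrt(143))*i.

The factor ζ**2 + 9*ζ/4 + 7/2 splits as (ζ - a)(ζ - a') with a = (-9/8) - ((1/8)*sqrt(143))*i, a' = (-9/8) + ((1/8)*sqrt(143))*i. At the order-1 pole a set g(ζ) = (ζ - a)*f(ζ) = [23/(33*(ζ + 3/2))] / (ζ - a').
Simple pole: residue = g(a) at a = (-9/8) - ((1/8)*sqrt(143))*i, which is (-92/627) + ((92/29887)*sqrt(143))*i.

The residue is (-92/627) + ((92/29887)*sqrt(143))*i.


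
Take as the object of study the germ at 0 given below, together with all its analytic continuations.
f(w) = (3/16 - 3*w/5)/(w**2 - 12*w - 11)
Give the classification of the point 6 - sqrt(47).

The point is a pole of order 1.

The denominator factor w**2 - 12*w - 11 vanishes at 6 - sqrt(47) and appears to the power 1; the numerator there equals -273/80 + (3/5)*sqrt(47), nonzero, and no other factor vanishes.
Hence a pole whose order is the multiplicity, 1.


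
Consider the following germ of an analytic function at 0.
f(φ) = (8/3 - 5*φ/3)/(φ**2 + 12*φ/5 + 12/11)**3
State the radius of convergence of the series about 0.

Denominator factor (φ**2 + 12*φ/5 + 12/11)^3: discriminant 384/275, real irrational roots -6/5 + (4/55)*sqrt(66) and -6/5 - (4/55)*sqrt(66); poles of order 3, moduli 6/5 - (4/55)*sqrt(66) and 6/5 + (4/55)*sqrt(66).
The radius of convergence is the smallest modulus among the singular points: 6/5 - (4/55)*sqrt(66).

The radius of convergence is 6/5 - (4/55)*sqrt(66).


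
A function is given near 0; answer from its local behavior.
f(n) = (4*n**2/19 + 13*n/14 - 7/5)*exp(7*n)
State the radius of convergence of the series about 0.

The radius of convergence is infinite.

The factor exp(7*n) is entire and contributes no finite singular point.
The polynomial part has no poles.
No finite singular points: the Taylor series at 0 converges everywhere.


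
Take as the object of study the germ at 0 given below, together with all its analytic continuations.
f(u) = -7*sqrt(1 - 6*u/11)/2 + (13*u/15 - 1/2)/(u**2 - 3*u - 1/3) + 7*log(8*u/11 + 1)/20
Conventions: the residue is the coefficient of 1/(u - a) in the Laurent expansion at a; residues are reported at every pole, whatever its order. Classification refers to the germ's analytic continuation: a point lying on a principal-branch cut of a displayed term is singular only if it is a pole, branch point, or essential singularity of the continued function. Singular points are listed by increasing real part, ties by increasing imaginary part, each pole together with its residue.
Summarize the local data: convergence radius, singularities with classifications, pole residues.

Radius of convergence at 0: -3/2 + (1/6)*sqrt(93).
At -11/8: a logarithmic branch point.
At 3/2 - (1/6)*sqrt(93): a pole of order 1; residue 13/30 - (4/155)*sqrt(93).
At 11/6: an algebraic (square-root) branch point.
At 3/2 + (1/6)*sqrt(93): a pole of order 1; residue 13/30 + (4/155)*sqrt(93).

Denominator factor (u**2 - 3*u - 1/3): discriminant 31/3, real irrational roots 3/2 + (1/6)*sqrt(93) and 3/2 - (1/6)*sqrt(93); poles of order 1, moduli 3/2 + (1/6)*sqrt(93) and -3/2 + (1/6)*sqrt(93).
Branch term (-7/2)*sqrt(1 - u/(11/6)): its argument vanishes at u = 11/6, a square-root branch point, modulus 11/6.
Branch term (7/20)*log(1 - u/(-11/8)): its argument vanishes at u = -11/8, a logarithmic branch point, modulus 11/8.
The radius of convergence is the smallest modulus among the singular points: -3/2 + (1/6)*sqrt(93).
The branch terms are analytic at 3/2 - (1/6)*sqrt(93) and contribute nothing to the residue; only the rational part matters.
The factor u**2 - 3*u - 1/3 splits as (u - a)(u - a') with a = 3/2 - (1/6)*sqrt(93), a' = 3/2 + (1/6)*sqrt(93). At the order-1 pole a set g(u) = (u - a)*(rational part) = [13*u/15 - 1/2] / (u - a').
Simple pole: residue = g(a) at a = 3/2 - (1/6)*sqrt(93), which is 13/30 - (4/155)*sqrt(93).
The branch terms are analytic at 3/2 + (1/6)*sqrt(93) and contribute nothing to the residue; only the rational part matters.
The factor u**2 - 3*u - 1/3 splits as (u - a)(u - a') with a = 3/2 + (1/6)*sqrt(93), a' = 3/2 - (1/6)*sqrt(93). At the order-1 pole a set g(u) = (u - a)*(rational part) = [13*u/15 - 1/2] / (u - a').
Simple pole: residue = g(a) at a = 3/2 + (1/6)*sqrt(93), which is 13/30 + (4/155)*sqrt(93).
List the singular points by increasing real part (a conjugate pair: the negative imaginary part first).


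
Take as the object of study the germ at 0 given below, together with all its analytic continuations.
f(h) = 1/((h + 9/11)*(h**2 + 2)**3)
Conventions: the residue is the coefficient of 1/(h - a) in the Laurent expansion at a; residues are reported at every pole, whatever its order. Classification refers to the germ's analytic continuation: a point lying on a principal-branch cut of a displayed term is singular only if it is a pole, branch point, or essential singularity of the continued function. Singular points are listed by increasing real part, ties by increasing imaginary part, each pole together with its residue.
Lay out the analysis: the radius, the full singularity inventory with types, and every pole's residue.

Radius of convergence at 0: 9/11.
At -9/11: a pole of order 1; residue 1771561/33698267.
At -(sqrt(2))*i: a pole of order 3; residue (-1771561/67396534) + ((108322137/4313378176)*sqrt(2))*i.
At (sqrt(2))*i: a pole of order 3; residue (-1771561/67396534) - ((108322137/4313378176)*sqrt(2))*i.


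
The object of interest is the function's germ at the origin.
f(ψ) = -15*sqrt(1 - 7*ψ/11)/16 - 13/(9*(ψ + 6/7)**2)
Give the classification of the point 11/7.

The point is an algebraic (square-root) branch point.

The term (-15/16)*sqrt(1 - ψ/(11/7)) has argument 1 - 11/7/(11/7) = 0 at 11/7: a square-root (algebraic, two-sheeted) branch point; the remaining terms are analytic or single-valued there.


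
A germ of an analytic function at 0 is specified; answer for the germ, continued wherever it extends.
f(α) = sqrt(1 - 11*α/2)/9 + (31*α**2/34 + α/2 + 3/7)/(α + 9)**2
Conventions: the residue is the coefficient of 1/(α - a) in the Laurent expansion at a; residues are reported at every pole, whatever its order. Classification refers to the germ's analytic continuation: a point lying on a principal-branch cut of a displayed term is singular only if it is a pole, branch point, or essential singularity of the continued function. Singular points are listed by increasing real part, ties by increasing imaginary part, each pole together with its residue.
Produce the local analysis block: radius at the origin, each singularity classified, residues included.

Radius of convergence at 0: 2/11.
At -9: a pole of order 2; residue -541/34.
At 2/11: an algebraic (square-root) branch point.

Denominator factor (α + 9)^2: pole of order 2 at -9, modulus 9.
Branch term (1/9)*sqrt(1 - α/(2/11)): its argument vanishes at α = 2/11, a square-root branch point, modulus 2/11.
The radius of convergence is the smallest modulus among the singular points: 2/11.
The branch term is analytic at -9 and contributes nothing to the residue; only the rational part matters.
At the order-2 pole -9 set g(α) = (α - (-9))^2*(rational part) = 31*α**2/34 + α/2 + 3/7.
Order-2 pole: residue = g'(a); g'(-9) = -541/34, so the residue is -541/34.
List the singular points by increasing real part (a conjugate pair: the negative imaginary part first).


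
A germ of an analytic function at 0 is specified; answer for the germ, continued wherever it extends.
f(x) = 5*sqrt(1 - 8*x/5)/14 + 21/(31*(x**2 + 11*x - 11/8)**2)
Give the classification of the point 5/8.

The point is an algebraic (square-root) branch point.

The term (5/14)*sqrt(1 - x/(5/8)) has argument 1 - 5/8/(5/8) = 0 at 5/8: a square-root (algebraic, two-sheeted) branch point; the remaining terms are analytic or single-valued there.


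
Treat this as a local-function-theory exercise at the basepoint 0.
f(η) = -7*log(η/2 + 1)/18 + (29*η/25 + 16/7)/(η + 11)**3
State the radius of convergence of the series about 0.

Denominator factor (η + 11)^3: pole of order 3 at -11, modulus 11.
Branch term (-7/18)*log(1 - η/(-2)): its argument vanishes at η = -2, a logarithmic branch point, modulus 2.
The radius of convergence is the smallest modulus among the singular points: 2.

The radius of convergence is 2.


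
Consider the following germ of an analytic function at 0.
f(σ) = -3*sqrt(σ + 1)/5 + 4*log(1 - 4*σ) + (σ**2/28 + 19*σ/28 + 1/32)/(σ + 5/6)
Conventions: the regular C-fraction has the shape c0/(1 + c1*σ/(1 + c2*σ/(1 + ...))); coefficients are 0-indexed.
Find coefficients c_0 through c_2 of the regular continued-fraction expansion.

The regular C-fraction coefficients are [-9/16, -43486/1575, 873180443/34245225].

Taylor coefficients (expand at 0): a_0 = -9/16, a_1 = -21743/1400, a_2 = -229637/7000.
c0 = a_0 = -9/16. Peel one level at a time: if S = 1 + c*σ/S' with S'(0) = 1, then c is the σ-coefficient of S and S' = c*σ/(S - 1).
S_1 = c0/f = 1 + (-43486/1575)*σ + (1746360886/2480625)*σ^2 + ...; c1 = -43486/1575.
S_2 = c1*σ/(S_1 - 1) = 1 + (873180443/34245225)*σ + ...; c2 = 873180443/34245225.


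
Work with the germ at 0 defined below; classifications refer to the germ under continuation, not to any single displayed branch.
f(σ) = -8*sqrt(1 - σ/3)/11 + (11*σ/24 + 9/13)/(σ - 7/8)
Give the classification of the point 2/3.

Denominator factors: σ - 7/8 = -5/24 at σ = 2/3 — none vanishes.
Branch term sqrt(1 - σ/(3)): argument at 2/3 is 7/9, nonzero, so 2/3 is not its branch point (a point on a principal cut is still regular for the continued germ).
So the germ continues analytically to 2/3.

The point is a regular point.


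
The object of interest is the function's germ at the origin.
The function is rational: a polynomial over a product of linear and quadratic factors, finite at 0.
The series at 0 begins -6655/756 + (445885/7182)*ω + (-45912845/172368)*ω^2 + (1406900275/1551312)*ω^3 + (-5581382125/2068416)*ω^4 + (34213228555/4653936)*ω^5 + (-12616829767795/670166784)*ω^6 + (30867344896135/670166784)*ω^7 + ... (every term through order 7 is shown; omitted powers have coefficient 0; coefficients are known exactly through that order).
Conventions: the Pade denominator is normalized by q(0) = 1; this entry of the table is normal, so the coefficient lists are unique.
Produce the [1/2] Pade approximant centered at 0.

The Pade approximant has numerator coefficients [-6655/756, 133160327575/10909730916]; denominator coefficients [1, 4303499/759519, 29475523/3038076].

Taylor coefficients needed (read off): a_0 = -6655/756, a_1 = 445885/7182, a_2 = -45912845/172368, a_3 = 1406900275/1551312.
Write the denominator as Q(ω) = 1 + q1*ω + q2*ω^2. Requiring Q*f - P = O(ω^4) with deg P <= 1 kills the coefficients of ω^2..ω^3 in Q*f:
  ω^2: a_2 + q1*a_1 + q2*a_0 = 0, i.e. -45912845/172368 + (445885/7182)*q1 + (-6655/756)*q2 = 0.
  ω^3: a_3 + q1*a_2 + q2*a_1 = 0, i.e. 1406900275/1551312 + (-45912845/172368)*q1 + (445885/7182)*q2 = 0.
Solving this linear system: q1 = 4303499/759519, q2 = 29475523/3038076.
The numerator is Q*f truncated at degree 1: P0 = a_0 = -6655/756; P1 = a_1 + q1*a_0 = 133160327575/10909730916.


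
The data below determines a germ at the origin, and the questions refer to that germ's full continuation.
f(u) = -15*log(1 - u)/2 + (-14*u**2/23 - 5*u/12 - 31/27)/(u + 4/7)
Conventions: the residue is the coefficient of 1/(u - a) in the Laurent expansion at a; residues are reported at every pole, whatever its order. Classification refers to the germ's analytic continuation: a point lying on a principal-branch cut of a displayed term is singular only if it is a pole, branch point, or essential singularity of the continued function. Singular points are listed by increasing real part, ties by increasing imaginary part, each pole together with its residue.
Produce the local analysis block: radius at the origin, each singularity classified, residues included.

Radius of convergence at 0: 4/7.
At -4/7: a pole of order 1; residue -4820/4347.
At 1: a logarithmic branch point.

Denominator factor (u + 4/7): pole of order 1 at -4/7, modulus 4/7.
Branch term (-15/2)*log(1 - u/(1)): its argument vanishes at u = 1, a logarithmic branch point, modulus 1.
The radius of convergence is the smallest modulus among the singular points: 4/7.
The branch term is analytic at -4/7 and contributes nothing to the residue; only the rational part matters.
At the order-1 pole -4/7 set g(u) = (u - (-4/7))*(rational part) = -14*u**2/23 - 5*u/12 - 31/27.
Simple pole: residue = g(a) at a = -4/7, which is -4820/4347.
List the singular points by increasing real part (a conjugate pair: the negative imaginary part first).


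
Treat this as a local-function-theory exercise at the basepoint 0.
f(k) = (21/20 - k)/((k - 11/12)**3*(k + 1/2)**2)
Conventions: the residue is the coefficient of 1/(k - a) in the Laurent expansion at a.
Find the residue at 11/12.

The residue is 335232/417605.

At the order-3 pole 11/12 set g(k) = (k - (11/12))^3*f(k) = (21/20 - k)/(k + 1/2)**2.
Order-3 pole: residue = g''(a)/2; g''(11/12) = 670464/417605, so the residue is 335232/417605.


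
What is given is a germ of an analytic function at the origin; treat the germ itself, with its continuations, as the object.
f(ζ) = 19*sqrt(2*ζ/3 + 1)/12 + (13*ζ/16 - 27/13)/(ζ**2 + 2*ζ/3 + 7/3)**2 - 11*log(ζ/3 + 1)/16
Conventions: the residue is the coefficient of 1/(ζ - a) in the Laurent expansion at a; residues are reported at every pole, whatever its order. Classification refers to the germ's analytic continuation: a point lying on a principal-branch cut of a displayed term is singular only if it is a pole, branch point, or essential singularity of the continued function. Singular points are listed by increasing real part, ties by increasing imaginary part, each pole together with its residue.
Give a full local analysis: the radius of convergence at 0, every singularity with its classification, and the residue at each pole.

Denominator factor (ζ**2 + 2*ζ/3 + 7/3)^2: discriminant -80/9, complex-conjugate roots (-1/3) + ((2/3)*sqrt(5))*i and (-1/3) - ((2/3)*sqrt(5))*i; poles of order 2, moduli (1/3)*sqrt(21) and (1/3)*sqrt(21).
Branch term (-11/16)*log(1 - ζ/(-3)): its argument vanishes at ζ = -3, a logarithmic branch point, modulus 3.
Branch term (19/12)*sqrt(1 - ζ/(-3/2)): its argument vanishes at ζ = -3/2, a square-root branch point, modulus 3/2.
The radius of convergence is the smallest modulus among the singular points: 3/2.
The branch terms are analytic at (-1/3) - ((2/3)*sqrt(5))*i and contribute nothing to the residue; only the rational part matters.
The factor ζ**2 + 2*ζ/3 + 7/3 splits as (ζ - a)(ζ - a') with a = (-1/3) - ((2/3)*sqrt(5))*i, a' = (-1/3) + ((2/3)*sqrt(5))*i. At the order-2 pole a set g(ζ) = (ζ - a)^2*(rational part) = [13*ζ/16 - 27/13] / (ζ - a')^2.
Order-2 pole: residue = g'(a); g'((-1/3) - ((2/3)*sqrt(5))*i) = -((2637/33280)*sqrt(5))*i, so the residue is -((2637/33280)*sqrt(5))*i.
The branch terms are analytic at (-1/3) + ((2/3)*sqrt(5))*i and contribute nothing to the residue; only the rational part matters.
The factor ζ**2 + 2*ζ/3 + 7/3 splits as (ζ - a)(ζ - a') with a = (-1/3) + ((2/3)*sqrt(5))*i, a' = (-1/3) - ((2/3)*sqrt(5))*i. At the order-2 pole a set g(ζ) = (ζ - a)^2*(rational part) = [13*ζ/16 - 27/13] / (ζ - a')^2.
Order-2 pole: residue = g'(a); g'((-1/3) + ((2/3)*sqrt(5))*i) = ((2637/33280)*sqrt(5))*i, so the residue is ((2637/33280)*sqrt(5))*i.
List the singular points by increasing real part (a conjugate pair: the negative imaginary part first).

Radius of convergence at 0: 3/2.
At -3: a logarithmic branch point.
At -3/2: an algebraic (square-root) branch point.
At (-1/3) - ((2/3)*sqrt(5))*i: a pole of order 2; residue -((2637/33280)*sqrt(5))*i.
At (-1/3) + ((2/3)*sqrt(5))*i: a pole of order 2; residue ((2637/33280)*sqrt(5))*i.


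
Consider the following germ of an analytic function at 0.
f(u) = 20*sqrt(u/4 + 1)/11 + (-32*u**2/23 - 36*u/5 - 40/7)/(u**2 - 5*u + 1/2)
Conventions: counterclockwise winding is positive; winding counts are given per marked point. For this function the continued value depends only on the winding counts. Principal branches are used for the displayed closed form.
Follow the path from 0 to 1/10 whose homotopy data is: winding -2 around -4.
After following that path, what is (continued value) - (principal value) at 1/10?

Continued minus principal equals 0.

The rational part is single-valued and drops out of the difference; each branch term changes only by its own monodromy.
(20/11)*sqrt(1 - u/(-4)): winding -2 is even, the square root returns to the same sheet, contribution 0.
Summing the contributions at u = 1/10 gives 0.


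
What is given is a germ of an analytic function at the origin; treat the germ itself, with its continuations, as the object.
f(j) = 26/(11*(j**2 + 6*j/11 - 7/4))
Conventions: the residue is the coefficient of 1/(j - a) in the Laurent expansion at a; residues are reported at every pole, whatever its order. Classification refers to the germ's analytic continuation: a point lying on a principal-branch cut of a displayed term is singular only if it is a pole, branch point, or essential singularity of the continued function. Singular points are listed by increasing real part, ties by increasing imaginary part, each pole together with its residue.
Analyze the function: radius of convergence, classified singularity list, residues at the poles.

Denominator factor (j**2 + 6*j/11 - 7/4): discriminant 883/121, real irrational roots -3/11 + (1/22)*sqrt(883) and -3/11 - (1/22)*sqrt(883); poles of order 1, moduli -3/11 + (1/22)*sqrt(883) and 3/11 + (1/22)*sqrt(883).
The radius of convergence is the smallest modulus among the singular points: -3/11 + (1/22)*sqrt(883).
The factor j**2 + 6*j/11 - 7/4 splits as (j - a)(j - a') with a = -3/11 - (1/22)*sqrt(883), a' = -3/11 + (1/22)*sqrt(883). At the order-1 pole a set g(j) = (j - a)*f(j) = [26/11] / (j - a').
Simple pole: residue = g(a) at a = -3/11 - (1/22)*sqrt(883), which is -(26/883)*sqrt(883).
The factor j**2 + 6*j/11 - 7/4 splits as (j - a)(j - a') with a = -3/11 + (1/22)*sqrt(883), a' = -3/11 - (1/22)*sqrt(883). At the order-1 pole a set g(j) = (j - a)*f(j) = [26/11] / (j - a').
Simple pole: residue = g(a) at a = -3/11 + (1/22)*sqrt(883), which is (26/883)*sqrt(883).
List the singular points by increasing real part (a conjugate pair: the negative imaginary part first).

Radius of convergence at 0: -3/11 + (1/22)*sqrt(883).
At -3/11 - (1/22)*sqrt(883): a pole of order 1; residue -(26/883)*sqrt(883).
At -3/11 + (1/22)*sqrt(883): a pole of order 1; residue (26/883)*sqrt(883).


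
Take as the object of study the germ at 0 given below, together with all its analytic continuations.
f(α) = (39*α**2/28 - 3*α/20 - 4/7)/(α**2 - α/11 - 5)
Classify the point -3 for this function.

Denominator factors: α**2 - α/11 - 5 = 47/11 at α = -3 — none vanishes.
So the germ continues analytically to -3.

The point is a regular point.


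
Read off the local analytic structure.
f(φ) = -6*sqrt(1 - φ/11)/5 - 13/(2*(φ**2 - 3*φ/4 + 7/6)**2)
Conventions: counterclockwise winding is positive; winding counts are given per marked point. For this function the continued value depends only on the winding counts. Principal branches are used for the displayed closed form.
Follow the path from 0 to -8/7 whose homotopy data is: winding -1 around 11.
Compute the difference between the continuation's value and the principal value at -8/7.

Continued minus principal equals (12/385)*sqrt(6545).

The rational part is single-valued and drops out of the difference; each branch term changes only by its own monodromy.
(-6/5)*sqrt(1 - φ/(11)): winding -1 is odd, the square root flips sign, contributing -2*(-6/5)*sqrt(1 - (-8/7)/(11)) = -2*(-6/5)*sqrt(85/77) = (12/385)*sqrt(6545).
Summing the contributions at φ = -8/7 gives (12/385)*sqrt(6545).


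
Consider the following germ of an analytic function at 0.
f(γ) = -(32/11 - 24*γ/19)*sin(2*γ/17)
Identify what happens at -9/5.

The point is a regular point.

There is no denominator, hence no pole anywhere.
The factor -sin(2*γ/17) is entire.
So the germ continues analytically to -9/5.


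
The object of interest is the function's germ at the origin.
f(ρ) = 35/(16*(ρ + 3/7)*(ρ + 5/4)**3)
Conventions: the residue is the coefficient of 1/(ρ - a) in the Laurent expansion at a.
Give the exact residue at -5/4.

At the order-3 pole -5/4 set g(ρ) = (ρ - (-5/4))^3*f(ρ) = 35/(16*(ρ + 3/7)).
Order-3 pole: residue = g''(a)/2; g''(-5/4) = -96040/12167, so the residue is -48020/12167.

The residue is -48020/12167.


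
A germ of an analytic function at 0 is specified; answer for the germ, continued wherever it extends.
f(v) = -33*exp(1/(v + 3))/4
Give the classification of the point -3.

The point is an essential singularity.

The exponent 1/(v - (-3)) has a pole at -3, so exp(1/(v - (-3))) takes every nonzero value near it: an essential singularity (not a pole of any order).


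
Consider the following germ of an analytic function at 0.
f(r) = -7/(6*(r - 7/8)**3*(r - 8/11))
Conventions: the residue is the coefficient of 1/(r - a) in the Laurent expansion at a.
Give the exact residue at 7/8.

The residue is -2385152/6591.

At the order-3 pole 7/8 set g(r) = (r - (7/8))^3*f(r) = -7/(6*(r - 8/11)).
Order-3 pole: residue = g''(a)/2; g''(7/8) = -4770304/6591, so the residue is -2385152/6591.


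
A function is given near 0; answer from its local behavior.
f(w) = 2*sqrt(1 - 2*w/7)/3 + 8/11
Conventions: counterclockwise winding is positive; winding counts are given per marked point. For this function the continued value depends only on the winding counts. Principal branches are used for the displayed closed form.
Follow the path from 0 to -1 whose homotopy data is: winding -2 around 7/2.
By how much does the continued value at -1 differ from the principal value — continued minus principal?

Continued minus principal equals 0.

The rational part is single-valued and drops out of the difference; each branch term changes only by its own monodromy.
(2/3)*sqrt(1 - w/(7/2)): winding -2 is even, the square root returns to the same sheet, contribution 0.
Summing the contributions at w = -1 gives 0.
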